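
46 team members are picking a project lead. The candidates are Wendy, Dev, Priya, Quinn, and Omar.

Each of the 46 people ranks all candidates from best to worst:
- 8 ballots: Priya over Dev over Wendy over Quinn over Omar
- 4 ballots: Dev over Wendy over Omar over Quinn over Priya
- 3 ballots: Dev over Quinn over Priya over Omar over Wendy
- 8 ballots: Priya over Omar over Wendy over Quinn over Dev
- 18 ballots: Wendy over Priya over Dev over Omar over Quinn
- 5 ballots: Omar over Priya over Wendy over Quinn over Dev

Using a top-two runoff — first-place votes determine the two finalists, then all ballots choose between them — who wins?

Round 1 first-place votes: Wendy 18, Dev 7, Priya 16, Quinn 0, Omar 5. Wendy and Priya advance.
Runoff: Wendy is ranked above Priya on 22 ballots, Priya above Wendy on 24.

Priya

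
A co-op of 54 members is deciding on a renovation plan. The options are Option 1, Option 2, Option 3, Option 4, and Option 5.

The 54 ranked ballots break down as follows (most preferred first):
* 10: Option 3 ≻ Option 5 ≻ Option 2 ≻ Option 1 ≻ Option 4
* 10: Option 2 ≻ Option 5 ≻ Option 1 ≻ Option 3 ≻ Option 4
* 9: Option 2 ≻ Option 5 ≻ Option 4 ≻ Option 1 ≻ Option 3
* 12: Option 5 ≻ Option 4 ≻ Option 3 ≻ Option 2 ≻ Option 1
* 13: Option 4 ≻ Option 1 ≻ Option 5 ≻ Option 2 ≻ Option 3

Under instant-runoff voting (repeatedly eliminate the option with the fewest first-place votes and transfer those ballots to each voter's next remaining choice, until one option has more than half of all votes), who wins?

Option 5

Round 1: Option 1 0, Option 2 19, Option 3 10, Option 4 13, Option 5 12. Option 1 eliminated.
Round 2: Option 2 19, Option 3 10, Option 4 13, Option 5 12. Option 3 eliminated.
Round 3: Option 2 19, Option 4 13, Option 5 22. Option 4 eliminated.
Round 4: Option 2 19, Option 5 35. Option 5 has a majority (≥28).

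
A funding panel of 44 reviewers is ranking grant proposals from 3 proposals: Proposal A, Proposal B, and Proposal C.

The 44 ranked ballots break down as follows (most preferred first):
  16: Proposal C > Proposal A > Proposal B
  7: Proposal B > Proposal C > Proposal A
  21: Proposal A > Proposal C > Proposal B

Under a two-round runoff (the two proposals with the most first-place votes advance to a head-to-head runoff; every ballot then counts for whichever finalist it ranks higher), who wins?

Proposal C

Round 1 first-place votes: Proposal A 21, Proposal B 7, Proposal C 16. Proposal A and Proposal C advance.
Runoff: Proposal A is ranked above Proposal C on 21 ballots, Proposal C above Proposal A on 23.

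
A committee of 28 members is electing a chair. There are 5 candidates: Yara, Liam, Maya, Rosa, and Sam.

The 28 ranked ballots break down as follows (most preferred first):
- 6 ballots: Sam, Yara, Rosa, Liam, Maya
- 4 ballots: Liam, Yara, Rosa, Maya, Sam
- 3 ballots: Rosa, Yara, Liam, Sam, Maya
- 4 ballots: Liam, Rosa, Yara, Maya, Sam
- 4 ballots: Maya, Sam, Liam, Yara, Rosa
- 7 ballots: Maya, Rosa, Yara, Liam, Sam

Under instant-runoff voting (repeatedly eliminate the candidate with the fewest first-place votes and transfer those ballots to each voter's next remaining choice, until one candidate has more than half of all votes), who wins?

Round 1: Yara 0, Liam 8, Maya 11, Rosa 3, Sam 6. Yara eliminated.
Round 2: Liam 8, Maya 11, Rosa 3, Sam 6. Rosa eliminated.
Round 3: Liam 11, Maya 11, Sam 6. Sam eliminated.
Round 4: Liam 17, Maya 11. Liam has a majority (≥15).

Liam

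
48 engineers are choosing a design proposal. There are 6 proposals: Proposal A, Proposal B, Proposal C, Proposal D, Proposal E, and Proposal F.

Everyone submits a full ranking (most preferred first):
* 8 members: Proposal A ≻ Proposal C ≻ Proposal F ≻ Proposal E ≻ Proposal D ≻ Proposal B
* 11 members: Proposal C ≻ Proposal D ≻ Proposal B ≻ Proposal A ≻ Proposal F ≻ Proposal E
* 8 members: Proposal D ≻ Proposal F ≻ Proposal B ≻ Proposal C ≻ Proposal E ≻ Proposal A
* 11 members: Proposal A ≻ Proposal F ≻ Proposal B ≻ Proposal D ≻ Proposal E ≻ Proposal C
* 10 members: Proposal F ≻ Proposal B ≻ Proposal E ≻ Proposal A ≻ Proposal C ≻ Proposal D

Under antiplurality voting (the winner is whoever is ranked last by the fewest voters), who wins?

Proposal F

Last-place votes: Proposal A 8, Proposal B 8, Proposal C 11, Proposal D 10, Proposal E 11, Proposal F 0.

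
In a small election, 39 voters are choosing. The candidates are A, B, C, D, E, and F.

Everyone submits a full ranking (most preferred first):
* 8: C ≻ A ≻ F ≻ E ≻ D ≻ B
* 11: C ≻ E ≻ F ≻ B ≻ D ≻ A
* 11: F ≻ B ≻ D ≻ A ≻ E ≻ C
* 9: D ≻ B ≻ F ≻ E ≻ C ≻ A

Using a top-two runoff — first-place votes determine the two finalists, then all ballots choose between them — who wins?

Round 1 first-place votes: A 0, B 0, C 19, D 9, E 0, F 11. C and F advance.
Runoff: C is ranked above F on 19 ballots, F above C on 20.

F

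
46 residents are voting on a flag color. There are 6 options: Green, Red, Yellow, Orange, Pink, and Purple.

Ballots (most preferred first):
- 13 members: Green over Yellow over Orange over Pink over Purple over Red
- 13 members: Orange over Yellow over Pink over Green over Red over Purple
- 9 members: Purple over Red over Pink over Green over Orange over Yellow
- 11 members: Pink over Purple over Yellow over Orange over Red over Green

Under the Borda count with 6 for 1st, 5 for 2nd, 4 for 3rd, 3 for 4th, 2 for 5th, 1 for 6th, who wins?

Pink

Green: 13×6 + 13×3 + 9×3 + 11×1 = 155
Red: 13×1 + 13×2 + 9×5 + 11×2 = 106
Yellow: 13×5 + 13×5 + 9×1 + 11×4 = 183
Orange: 13×4 + 13×6 + 9×2 + 11×3 = 181
Pink: 13×3 + 13×4 + 9×4 + 11×6 = 193
Purple: 13×2 + 13×1 + 9×6 + 11×5 = 148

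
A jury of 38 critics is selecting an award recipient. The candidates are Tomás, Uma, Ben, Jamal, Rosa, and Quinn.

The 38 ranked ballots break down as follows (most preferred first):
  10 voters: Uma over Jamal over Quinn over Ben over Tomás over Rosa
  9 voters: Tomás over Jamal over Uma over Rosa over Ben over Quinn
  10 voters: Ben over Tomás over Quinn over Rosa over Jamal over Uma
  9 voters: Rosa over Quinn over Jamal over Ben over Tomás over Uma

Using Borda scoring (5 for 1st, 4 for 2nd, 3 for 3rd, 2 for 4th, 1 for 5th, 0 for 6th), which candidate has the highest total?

Tomás: 10×1 + 9×5 + 10×4 + 9×1 = 104
Uma: 10×5 + 9×3 + 10×0 + 9×0 = 77
Ben: 10×2 + 9×1 + 10×5 + 9×2 = 97
Jamal: 10×4 + 9×4 + 10×1 + 9×3 = 113
Rosa: 10×0 + 9×2 + 10×2 + 9×5 = 83
Quinn: 10×3 + 9×0 + 10×3 + 9×4 = 96

Jamal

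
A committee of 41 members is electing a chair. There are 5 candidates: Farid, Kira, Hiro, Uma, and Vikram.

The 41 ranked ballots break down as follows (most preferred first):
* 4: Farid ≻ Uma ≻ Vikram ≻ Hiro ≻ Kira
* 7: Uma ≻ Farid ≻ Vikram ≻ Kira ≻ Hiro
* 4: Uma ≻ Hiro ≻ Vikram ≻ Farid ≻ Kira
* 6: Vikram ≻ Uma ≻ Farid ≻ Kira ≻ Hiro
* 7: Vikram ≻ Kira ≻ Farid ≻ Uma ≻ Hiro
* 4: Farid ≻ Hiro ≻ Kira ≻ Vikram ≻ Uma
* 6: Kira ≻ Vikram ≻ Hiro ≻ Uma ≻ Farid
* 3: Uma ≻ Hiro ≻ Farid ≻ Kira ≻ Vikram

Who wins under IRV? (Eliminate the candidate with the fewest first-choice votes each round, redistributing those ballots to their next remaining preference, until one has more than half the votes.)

Vikram

Round 1: Farid 8, Kira 6, Hiro 0, Uma 14, Vikram 13. Hiro eliminated.
Round 2: Farid 8, Kira 6, Uma 14, Vikram 13. Kira eliminated.
Round 3: Farid 8, Uma 14, Vikram 19. Farid eliminated.
Round 4: Uma 18, Vikram 23. Vikram has a majority (≥21).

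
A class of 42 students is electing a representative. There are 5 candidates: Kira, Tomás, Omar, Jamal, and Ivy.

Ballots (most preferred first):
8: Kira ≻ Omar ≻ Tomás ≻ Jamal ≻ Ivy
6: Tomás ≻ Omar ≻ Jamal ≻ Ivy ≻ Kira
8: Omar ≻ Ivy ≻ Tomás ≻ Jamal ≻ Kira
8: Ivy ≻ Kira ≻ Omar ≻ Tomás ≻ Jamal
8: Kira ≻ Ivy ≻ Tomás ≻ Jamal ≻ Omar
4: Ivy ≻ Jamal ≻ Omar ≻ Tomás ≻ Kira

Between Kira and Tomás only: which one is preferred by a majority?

Kira

Kira is ranked above Tomás on 24 ballots; Tomás above Kira on 18.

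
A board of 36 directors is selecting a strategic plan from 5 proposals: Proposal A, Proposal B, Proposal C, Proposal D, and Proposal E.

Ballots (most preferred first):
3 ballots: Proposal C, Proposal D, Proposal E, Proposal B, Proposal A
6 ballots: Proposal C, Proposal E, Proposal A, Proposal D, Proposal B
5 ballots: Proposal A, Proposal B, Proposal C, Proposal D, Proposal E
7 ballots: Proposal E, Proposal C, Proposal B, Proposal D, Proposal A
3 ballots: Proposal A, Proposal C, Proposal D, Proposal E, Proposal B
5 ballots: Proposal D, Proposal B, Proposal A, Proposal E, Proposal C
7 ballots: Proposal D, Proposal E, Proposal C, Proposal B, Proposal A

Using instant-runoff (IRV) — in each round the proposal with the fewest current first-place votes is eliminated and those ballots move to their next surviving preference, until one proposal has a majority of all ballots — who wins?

Round 1: Proposal A 8, Proposal B 0, Proposal C 9, Proposal D 12, Proposal E 7. Proposal B eliminated.
Round 2: Proposal A 8, Proposal C 9, Proposal D 12, Proposal E 7. Proposal E eliminated.
Round 3: Proposal A 8, Proposal C 16, Proposal D 12. Proposal A eliminated.
Round 4: Proposal C 24, Proposal D 12. Proposal C has a majority (≥19).

Proposal C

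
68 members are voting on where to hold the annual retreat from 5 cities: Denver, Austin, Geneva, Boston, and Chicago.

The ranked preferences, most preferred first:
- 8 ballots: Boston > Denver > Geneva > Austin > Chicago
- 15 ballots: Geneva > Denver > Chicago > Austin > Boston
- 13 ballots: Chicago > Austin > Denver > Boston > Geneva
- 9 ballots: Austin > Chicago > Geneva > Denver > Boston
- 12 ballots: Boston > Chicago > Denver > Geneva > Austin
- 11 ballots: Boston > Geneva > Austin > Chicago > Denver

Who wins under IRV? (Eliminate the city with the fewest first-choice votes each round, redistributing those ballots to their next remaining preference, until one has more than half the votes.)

Round 1: Denver 0, Austin 9, Geneva 15, Boston 31, Chicago 13. Denver eliminated.
Round 2: Austin 9, Geneva 15, Boston 31, Chicago 13. Austin eliminated.
Round 3: Geneva 15, Boston 31, Chicago 22. Geneva eliminated.
Round 4: Boston 31, Chicago 37. Chicago has a majority (≥35).

Chicago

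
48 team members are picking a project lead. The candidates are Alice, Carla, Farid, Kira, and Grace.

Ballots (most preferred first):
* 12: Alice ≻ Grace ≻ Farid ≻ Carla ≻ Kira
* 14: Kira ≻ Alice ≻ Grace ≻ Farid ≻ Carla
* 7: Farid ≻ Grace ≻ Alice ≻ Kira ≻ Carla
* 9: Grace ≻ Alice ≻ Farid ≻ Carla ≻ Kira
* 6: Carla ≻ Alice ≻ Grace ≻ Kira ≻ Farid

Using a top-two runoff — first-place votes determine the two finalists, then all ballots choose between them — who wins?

Alice

Round 1 first-place votes: Alice 12, Carla 6, Farid 7, Kira 14, Grace 9. Kira and Alice advance.
Runoff: Kira is ranked above Alice on 14 ballots, Alice above Kira on 34.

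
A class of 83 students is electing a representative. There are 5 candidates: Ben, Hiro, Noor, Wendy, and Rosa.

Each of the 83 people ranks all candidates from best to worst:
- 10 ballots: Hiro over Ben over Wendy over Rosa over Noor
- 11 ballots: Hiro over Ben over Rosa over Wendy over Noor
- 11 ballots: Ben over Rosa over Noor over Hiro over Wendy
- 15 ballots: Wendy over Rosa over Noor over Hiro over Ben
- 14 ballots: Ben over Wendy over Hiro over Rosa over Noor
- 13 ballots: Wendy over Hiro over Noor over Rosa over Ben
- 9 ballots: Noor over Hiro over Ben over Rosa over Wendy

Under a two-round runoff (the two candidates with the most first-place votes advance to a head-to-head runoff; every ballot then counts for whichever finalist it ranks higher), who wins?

Ben

Round 1 first-place votes: Ben 25, Hiro 21, Noor 9, Wendy 28, Rosa 0. Wendy and Ben advance.
Runoff: Wendy is ranked above Ben on 28 ballots, Ben above Wendy on 55.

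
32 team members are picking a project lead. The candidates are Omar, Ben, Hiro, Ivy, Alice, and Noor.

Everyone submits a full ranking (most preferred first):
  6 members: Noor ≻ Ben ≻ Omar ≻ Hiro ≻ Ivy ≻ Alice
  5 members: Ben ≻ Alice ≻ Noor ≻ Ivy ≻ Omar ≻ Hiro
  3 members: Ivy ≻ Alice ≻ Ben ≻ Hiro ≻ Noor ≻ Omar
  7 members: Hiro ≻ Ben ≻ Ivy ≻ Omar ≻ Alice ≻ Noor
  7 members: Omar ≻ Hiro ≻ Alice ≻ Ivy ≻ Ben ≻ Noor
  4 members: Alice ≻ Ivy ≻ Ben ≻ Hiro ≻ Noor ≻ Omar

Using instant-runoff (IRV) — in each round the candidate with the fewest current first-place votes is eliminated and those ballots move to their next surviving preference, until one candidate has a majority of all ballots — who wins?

Omar

Round 1: Omar 7, Ben 5, Hiro 7, Ivy 3, Alice 4, Noor 6. Ivy eliminated.
Round 2: Omar 7, Ben 5, Hiro 7, Alice 7, Noor 6. Ben eliminated.
Round 3: Omar 7, Hiro 7, Alice 12, Noor 6. Noor eliminated.
Round 4: Omar 13, Hiro 7, Alice 12. Hiro eliminated.
Round 5: Omar 20, Alice 12. Omar has a majority (≥17).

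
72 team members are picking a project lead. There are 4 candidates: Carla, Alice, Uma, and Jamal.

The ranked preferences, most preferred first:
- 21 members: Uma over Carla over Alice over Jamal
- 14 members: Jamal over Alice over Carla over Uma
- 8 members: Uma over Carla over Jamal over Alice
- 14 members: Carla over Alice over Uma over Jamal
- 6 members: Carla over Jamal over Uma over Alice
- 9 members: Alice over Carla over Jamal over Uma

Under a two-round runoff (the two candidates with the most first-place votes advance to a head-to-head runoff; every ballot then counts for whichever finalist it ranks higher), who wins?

Round 1 first-place votes: Carla 20, Alice 9, Uma 29, Jamal 14. Uma and Carla advance.
Runoff: Uma is ranked above Carla on 29 ballots, Carla above Uma on 43.

Carla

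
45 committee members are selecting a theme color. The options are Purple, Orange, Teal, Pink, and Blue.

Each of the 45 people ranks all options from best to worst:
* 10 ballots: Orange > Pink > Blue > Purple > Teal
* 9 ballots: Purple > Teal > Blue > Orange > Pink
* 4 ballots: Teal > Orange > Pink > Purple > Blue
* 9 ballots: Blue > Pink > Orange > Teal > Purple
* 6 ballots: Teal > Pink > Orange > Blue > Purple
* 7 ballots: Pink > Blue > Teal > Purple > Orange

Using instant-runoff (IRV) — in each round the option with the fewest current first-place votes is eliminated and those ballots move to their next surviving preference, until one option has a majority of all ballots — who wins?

Blue

Round 1: Purple 9, Orange 10, Teal 10, Pink 7, Blue 9. Pink eliminated.
Round 2: Purple 9, Orange 10, Teal 10, Blue 16. Purple eliminated.
Round 3: Orange 10, Teal 19, Blue 16. Orange eliminated.
Round 4: Teal 19, Blue 26. Blue has a majority (≥23).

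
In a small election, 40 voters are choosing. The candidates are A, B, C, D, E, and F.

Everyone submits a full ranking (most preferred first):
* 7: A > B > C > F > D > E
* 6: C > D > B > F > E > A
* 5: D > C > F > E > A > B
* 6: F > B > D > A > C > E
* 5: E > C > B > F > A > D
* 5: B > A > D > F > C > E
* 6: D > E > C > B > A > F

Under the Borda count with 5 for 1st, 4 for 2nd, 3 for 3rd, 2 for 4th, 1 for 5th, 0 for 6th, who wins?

A: 7×5 + 6×0 + 5×1 + 6×2 + 5×1 + 5×4 + 6×1 = 83
B: 7×4 + 6×3 + 5×0 + 6×4 + 5×3 + 5×5 + 6×2 = 122
C: 7×3 + 6×5 + 5×4 + 6×1 + 5×4 + 5×1 + 6×3 = 120
D: 7×1 + 6×4 + 5×5 + 6×3 + 5×0 + 5×3 + 6×5 = 119
E: 7×0 + 6×1 + 5×2 + 6×0 + 5×5 + 5×0 + 6×4 = 65
F: 7×2 + 6×2 + 5×3 + 6×5 + 5×2 + 5×2 + 6×0 = 91

B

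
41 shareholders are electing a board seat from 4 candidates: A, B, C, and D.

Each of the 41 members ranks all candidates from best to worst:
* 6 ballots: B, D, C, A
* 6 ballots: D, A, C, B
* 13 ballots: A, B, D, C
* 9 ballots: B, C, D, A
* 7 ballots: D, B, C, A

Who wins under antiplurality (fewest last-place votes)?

D

Last-place votes: A 22, B 6, C 13, D 0.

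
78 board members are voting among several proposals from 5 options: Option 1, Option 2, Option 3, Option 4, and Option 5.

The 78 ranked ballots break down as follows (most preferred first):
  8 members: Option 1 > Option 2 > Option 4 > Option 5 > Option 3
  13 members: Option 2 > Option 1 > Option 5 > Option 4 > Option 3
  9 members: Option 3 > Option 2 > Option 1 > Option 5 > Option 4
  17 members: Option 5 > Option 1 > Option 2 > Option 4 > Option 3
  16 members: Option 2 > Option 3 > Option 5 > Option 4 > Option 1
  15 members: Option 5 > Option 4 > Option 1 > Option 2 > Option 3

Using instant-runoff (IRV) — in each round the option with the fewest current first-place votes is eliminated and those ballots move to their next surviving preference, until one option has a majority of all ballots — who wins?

Option 2

Round 1: Option 1 8, Option 2 29, Option 3 9, Option 4 0, Option 5 32. Option 4 eliminated.
Round 2: Option 1 8, Option 2 29, Option 3 9, Option 5 32. Option 1 eliminated.
Round 3: Option 2 37, Option 3 9, Option 5 32. Option 3 eliminated.
Round 4: Option 2 46, Option 5 32. Option 2 has a majority (≥40).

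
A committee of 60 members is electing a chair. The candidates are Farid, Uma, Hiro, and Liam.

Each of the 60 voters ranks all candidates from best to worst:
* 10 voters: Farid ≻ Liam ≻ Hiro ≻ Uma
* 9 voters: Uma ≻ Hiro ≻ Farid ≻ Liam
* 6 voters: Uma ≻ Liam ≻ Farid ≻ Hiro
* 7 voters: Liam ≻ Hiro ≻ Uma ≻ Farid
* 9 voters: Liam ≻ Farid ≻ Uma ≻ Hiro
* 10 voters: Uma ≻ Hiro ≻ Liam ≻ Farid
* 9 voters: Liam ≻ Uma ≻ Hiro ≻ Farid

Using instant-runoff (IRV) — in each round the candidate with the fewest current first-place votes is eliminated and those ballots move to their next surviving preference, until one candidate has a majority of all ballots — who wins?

Liam

Round 1: Farid 10, Uma 25, Hiro 0, Liam 25. Hiro eliminated.
Round 2: Farid 10, Uma 25, Liam 25. Farid eliminated.
Round 3: Uma 25, Liam 35. Liam has a majority (≥31).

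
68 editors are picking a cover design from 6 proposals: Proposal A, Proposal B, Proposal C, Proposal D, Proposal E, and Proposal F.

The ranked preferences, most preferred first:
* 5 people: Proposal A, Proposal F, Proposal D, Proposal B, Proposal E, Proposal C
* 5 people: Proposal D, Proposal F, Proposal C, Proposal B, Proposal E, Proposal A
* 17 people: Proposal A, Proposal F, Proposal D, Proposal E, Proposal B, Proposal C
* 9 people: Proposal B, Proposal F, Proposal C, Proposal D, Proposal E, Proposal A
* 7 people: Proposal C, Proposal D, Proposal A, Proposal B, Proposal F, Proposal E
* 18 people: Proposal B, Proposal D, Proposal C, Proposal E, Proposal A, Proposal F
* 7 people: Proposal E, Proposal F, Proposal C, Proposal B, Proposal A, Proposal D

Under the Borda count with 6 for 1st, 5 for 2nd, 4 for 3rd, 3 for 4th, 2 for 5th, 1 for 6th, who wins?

Proposal A: 5×6 + 5×1 + 17×6 + 9×1 + 7×4 + 18×2 + 7×2 = 224
Proposal B: 5×3 + 5×3 + 17×2 + 9×6 + 7×3 + 18×6 + 7×3 = 268
Proposal C: 5×1 + 5×4 + 17×1 + 9×4 + 7×6 + 18×4 + 7×4 = 220
Proposal D: 5×4 + 5×6 + 17×4 + 9×3 + 7×5 + 18×5 + 7×1 = 277
Proposal E: 5×2 + 5×2 + 17×3 + 9×2 + 7×1 + 18×3 + 7×6 = 192
Proposal F: 5×5 + 5×5 + 17×5 + 9×5 + 7×2 + 18×1 + 7×5 = 247

Proposal D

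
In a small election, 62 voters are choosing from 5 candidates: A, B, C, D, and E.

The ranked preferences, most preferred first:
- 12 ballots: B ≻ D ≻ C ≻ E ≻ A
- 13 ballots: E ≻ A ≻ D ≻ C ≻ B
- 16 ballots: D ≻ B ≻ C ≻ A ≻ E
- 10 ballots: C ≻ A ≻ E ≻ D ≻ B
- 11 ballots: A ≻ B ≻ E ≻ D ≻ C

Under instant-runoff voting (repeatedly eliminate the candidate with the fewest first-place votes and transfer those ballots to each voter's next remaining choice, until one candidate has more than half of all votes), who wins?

A

Round 1: A 11, B 12, C 10, D 16, E 13. C eliminated.
Round 2: A 21, B 12, D 16, E 13. B eliminated.
Round 3: A 21, D 28, E 13. E eliminated.
Round 4: A 34, D 28. A has a majority (≥32).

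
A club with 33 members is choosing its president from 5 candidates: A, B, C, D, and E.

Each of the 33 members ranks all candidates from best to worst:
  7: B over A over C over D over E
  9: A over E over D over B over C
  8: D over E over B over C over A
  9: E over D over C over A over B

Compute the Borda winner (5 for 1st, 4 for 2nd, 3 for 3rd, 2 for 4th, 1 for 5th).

A: 7×4 + 9×5 + 8×1 + 9×2 = 99
B: 7×5 + 9×2 + 8×3 + 9×1 = 86
C: 7×3 + 9×1 + 8×2 + 9×3 = 73
D: 7×2 + 9×3 + 8×5 + 9×4 = 117
E: 7×1 + 9×4 + 8×4 + 9×5 = 120

E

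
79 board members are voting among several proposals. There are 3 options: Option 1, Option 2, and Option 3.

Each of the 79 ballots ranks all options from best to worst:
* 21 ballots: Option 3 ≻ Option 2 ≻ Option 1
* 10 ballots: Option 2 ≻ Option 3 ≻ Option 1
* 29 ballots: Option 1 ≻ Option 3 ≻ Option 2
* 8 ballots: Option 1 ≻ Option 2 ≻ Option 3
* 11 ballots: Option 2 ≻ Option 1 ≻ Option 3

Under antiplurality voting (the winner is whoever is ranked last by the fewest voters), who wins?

Option 3

Last-place votes: Option 1 31, Option 2 29, Option 3 19.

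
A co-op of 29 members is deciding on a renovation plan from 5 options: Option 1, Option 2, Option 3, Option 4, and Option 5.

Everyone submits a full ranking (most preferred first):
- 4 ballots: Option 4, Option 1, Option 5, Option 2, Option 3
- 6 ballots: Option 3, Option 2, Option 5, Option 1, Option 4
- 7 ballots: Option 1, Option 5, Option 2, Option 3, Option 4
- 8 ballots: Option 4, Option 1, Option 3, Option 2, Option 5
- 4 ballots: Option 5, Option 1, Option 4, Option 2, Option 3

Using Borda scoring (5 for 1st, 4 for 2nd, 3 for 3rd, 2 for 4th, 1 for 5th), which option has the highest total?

Option 1: 4×4 + 6×2 + 7×5 + 8×4 + 4×4 = 111
Option 2: 4×2 + 6×4 + 7×3 + 8×2 + 4×2 = 77
Option 3: 4×1 + 6×5 + 7×2 + 8×3 + 4×1 = 76
Option 4: 4×5 + 6×1 + 7×1 + 8×5 + 4×3 = 85
Option 5: 4×3 + 6×3 + 7×4 + 8×1 + 4×5 = 86

Option 1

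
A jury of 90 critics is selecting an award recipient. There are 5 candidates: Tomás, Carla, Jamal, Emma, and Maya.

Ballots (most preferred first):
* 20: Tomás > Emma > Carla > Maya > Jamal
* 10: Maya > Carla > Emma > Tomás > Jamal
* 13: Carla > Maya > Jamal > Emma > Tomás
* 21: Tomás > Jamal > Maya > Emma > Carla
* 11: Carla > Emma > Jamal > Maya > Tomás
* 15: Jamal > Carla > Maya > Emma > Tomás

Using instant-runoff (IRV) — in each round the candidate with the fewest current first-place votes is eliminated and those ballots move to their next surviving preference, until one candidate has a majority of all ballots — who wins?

Round 1: Tomás 41, Carla 24, Jamal 15, Emma 0, Maya 10. Emma eliminated.
Round 2: Tomás 41, Carla 24, Jamal 15, Maya 10. Maya eliminated.
Round 3: Tomás 41, Carla 34, Jamal 15. Jamal eliminated.
Round 4: Tomás 41, Carla 49. Carla has a majority (≥46).

Carla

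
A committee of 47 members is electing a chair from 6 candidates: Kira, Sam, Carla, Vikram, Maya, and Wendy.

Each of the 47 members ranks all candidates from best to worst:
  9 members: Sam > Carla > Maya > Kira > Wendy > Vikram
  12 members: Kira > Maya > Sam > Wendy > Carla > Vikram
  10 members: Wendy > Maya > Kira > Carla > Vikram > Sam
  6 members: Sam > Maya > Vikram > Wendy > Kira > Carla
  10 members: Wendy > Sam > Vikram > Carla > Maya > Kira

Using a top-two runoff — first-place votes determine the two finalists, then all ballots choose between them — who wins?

Round 1 first-place votes: Kira 12, Sam 15, Carla 0, Vikram 0, Maya 0, Wendy 20. Wendy and Sam advance.
Runoff: Wendy is ranked above Sam on 20 ballots, Sam above Wendy on 27.

Sam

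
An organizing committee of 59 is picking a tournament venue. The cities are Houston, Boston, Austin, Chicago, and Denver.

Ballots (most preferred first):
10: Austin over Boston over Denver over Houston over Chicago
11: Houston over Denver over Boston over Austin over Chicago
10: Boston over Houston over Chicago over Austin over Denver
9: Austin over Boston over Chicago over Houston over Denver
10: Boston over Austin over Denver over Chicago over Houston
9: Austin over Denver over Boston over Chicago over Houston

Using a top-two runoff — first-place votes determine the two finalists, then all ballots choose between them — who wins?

Boston

Round 1 first-place votes: Houston 11, Boston 20, Austin 28, Chicago 0, Denver 0. Austin and Boston advance.
Runoff: Austin is ranked above Boston on 28 ballots, Boston above Austin on 31.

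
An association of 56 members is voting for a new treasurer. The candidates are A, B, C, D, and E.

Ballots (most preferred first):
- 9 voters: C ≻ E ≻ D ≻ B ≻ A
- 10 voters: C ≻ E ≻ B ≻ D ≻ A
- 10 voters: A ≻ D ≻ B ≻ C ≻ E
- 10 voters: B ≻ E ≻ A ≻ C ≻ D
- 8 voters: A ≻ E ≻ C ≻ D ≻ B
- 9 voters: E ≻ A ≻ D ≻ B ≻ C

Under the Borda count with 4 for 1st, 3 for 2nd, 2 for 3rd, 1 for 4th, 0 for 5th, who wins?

E

A: 9×0 + 10×0 + 10×4 + 10×2 + 8×4 + 9×3 = 119
B: 9×1 + 10×2 + 10×2 + 10×4 + 8×0 + 9×1 = 98
C: 9×4 + 10×4 + 10×1 + 10×1 + 8×2 + 9×0 = 112
D: 9×2 + 10×1 + 10×3 + 10×0 + 8×1 + 9×2 = 84
E: 9×3 + 10×3 + 10×0 + 10×3 + 8×3 + 9×4 = 147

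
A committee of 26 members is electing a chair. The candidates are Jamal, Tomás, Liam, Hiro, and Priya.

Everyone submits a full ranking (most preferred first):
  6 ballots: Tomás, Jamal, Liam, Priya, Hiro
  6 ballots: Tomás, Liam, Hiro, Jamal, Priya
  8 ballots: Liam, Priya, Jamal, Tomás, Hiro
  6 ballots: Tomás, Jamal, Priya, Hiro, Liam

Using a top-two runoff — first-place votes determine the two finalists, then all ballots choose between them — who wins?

Round 1 first-place votes: Jamal 0, Tomás 18, Liam 8, Hiro 0, Priya 0. Tomás and Liam advance.
Runoff: Tomás is ranked above Liam on 18 ballots, Liam above Tomás on 8.

Tomás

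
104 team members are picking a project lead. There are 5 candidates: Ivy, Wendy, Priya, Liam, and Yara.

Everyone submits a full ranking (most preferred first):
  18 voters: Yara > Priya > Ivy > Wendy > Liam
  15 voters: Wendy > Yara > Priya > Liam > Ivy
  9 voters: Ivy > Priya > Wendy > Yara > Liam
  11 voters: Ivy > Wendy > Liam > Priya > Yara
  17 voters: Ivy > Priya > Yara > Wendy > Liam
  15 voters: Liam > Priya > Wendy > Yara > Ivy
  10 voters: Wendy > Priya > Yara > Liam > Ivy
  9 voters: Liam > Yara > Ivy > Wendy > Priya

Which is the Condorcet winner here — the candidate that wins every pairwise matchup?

Priya vs Ivy: 58–46
Priya vs Wendy: 59–45
Priya vs Liam: 69–35
Priya vs Yara: 62–42
Priya beats every other candidate.

Priya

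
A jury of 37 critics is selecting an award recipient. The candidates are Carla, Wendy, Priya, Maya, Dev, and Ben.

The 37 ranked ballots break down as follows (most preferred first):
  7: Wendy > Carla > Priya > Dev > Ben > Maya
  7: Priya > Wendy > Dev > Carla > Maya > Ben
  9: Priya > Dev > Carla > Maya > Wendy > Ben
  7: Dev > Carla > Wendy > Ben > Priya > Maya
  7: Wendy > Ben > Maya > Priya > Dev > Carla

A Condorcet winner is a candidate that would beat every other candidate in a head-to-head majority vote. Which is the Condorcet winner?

Wendy

Wendy vs Carla: 21–16
Wendy vs Priya: 21–16
Wendy vs Maya: 28–9
Wendy vs Dev: 21–16
Wendy vs Ben: 37–0
Wendy beats every other candidate.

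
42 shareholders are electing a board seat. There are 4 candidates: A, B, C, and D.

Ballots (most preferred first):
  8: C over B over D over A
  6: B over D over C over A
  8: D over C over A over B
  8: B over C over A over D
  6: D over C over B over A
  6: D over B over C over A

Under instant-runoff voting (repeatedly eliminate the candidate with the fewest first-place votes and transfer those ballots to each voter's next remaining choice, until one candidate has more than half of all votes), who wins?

Round 1: A 0, B 14, C 8, D 20. A eliminated.
Round 2: B 14, C 8, D 20. C eliminated.
Round 3: B 22, D 20. B has a majority (≥22).

B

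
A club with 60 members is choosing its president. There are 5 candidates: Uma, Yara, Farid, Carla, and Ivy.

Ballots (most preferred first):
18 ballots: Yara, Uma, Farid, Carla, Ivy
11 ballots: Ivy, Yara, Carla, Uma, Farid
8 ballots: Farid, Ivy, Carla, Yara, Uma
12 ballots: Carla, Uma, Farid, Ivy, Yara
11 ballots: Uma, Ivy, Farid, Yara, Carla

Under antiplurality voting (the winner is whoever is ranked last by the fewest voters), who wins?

Last-place votes: Uma 8, Yara 12, Farid 11, Carla 11, Ivy 18.

Uma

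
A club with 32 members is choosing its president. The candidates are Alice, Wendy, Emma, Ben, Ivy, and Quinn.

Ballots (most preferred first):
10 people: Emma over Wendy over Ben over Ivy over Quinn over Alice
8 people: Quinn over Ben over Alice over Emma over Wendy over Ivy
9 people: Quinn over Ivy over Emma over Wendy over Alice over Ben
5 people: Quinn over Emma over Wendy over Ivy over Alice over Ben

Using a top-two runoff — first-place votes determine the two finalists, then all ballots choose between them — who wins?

Quinn

Round 1 first-place votes: Alice 0, Wendy 0, Emma 10, Ben 0, Ivy 0, Quinn 22. Quinn and Emma advance.
Runoff: Quinn is ranked above Emma on 22 ballots, Emma above Quinn on 10.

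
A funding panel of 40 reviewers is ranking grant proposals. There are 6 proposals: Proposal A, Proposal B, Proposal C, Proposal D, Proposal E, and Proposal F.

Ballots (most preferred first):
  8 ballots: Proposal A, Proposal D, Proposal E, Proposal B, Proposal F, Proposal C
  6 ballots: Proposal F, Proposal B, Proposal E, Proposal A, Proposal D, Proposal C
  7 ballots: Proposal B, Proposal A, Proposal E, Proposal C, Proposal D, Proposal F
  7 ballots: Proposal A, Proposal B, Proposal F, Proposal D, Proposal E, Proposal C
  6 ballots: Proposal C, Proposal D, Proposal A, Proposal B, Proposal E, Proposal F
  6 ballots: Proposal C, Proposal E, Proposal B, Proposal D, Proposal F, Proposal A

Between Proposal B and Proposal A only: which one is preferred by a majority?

Proposal A

Proposal B is ranked above Proposal A on 19 ballots; Proposal A above Proposal B on 21.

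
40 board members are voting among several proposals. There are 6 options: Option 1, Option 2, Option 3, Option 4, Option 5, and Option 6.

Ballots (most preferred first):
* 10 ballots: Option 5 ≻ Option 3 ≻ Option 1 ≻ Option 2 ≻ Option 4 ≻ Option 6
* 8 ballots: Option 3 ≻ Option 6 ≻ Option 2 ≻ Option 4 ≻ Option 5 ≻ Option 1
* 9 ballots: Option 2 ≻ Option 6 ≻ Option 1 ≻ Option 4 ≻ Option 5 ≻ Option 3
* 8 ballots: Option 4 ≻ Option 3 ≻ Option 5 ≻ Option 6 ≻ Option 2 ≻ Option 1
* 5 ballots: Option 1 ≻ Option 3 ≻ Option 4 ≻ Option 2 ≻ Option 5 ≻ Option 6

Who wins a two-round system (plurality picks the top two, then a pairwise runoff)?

Option 2

Round 1 first-place votes: Option 1 5, Option 2 9, Option 3 8, Option 4 8, Option 5 10, Option 6 0. Option 5 and Option 2 advance.
Runoff: Option 5 is ranked above Option 2 on 18 ballots, Option 2 above Option 5 on 22.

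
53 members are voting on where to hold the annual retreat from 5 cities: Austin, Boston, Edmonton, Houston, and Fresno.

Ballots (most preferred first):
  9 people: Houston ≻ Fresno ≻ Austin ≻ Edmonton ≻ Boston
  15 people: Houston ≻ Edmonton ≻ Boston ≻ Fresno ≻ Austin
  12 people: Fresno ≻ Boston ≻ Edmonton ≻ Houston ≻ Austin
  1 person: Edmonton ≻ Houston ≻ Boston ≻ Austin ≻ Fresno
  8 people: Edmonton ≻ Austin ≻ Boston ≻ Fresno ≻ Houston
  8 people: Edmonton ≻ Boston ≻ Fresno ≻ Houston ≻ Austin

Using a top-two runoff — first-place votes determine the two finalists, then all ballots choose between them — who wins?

Edmonton

Round 1 first-place votes: Austin 0, Boston 0, Edmonton 17, Houston 24, Fresno 12. Houston and Edmonton advance.
Runoff: Houston is ranked above Edmonton on 24 ballots, Edmonton above Houston on 29.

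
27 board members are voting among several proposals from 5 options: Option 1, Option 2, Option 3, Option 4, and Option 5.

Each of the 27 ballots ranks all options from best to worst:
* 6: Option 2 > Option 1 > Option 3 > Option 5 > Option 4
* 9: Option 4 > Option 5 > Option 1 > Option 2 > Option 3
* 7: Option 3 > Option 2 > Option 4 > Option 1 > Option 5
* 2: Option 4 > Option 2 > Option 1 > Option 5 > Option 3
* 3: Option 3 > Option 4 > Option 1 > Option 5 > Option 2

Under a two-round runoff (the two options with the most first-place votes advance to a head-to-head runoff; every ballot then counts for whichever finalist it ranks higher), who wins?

Option 3

Round 1 first-place votes: Option 1 0, Option 2 6, Option 3 10, Option 4 11, Option 5 0. Option 4 and Option 3 advance.
Runoff: Option 4 is ranked above Option 3 on 11 ballots, Option 3 above Option 4 on 16.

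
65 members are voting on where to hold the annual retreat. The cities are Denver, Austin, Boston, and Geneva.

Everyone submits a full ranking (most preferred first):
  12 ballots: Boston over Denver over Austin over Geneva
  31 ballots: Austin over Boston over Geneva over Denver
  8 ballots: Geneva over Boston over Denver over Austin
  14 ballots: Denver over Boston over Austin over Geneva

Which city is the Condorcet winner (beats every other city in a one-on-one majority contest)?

Boston

Boston vs Denver: 51–14
Boston vs Austin: 34–31
Boston vs Geneva: 57–8
Boston beats every other city.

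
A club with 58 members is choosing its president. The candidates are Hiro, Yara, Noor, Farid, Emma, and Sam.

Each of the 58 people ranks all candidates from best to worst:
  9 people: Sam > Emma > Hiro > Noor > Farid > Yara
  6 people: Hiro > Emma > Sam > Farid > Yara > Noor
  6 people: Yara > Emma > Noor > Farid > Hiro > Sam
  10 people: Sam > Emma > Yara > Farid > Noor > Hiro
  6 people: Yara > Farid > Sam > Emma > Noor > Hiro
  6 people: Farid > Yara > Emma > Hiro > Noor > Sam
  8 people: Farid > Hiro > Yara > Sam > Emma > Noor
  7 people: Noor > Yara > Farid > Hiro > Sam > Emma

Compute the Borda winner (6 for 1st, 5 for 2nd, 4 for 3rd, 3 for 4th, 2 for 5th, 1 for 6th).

Hiro: 9×4 + 6×6 + 6×2 + 10×1 + 6×1 + 6×3 + 8×5 + 7×3 = 179
Yara: 9×1 + 6×2 + 6×6 + 10×4 + 6×6 + 6×5 + 8×4 + 7×5 = 230
Noor: 9×3 + 6×1 + 6×4 + 10×2 + 6×2 + 6×2 + 8×1 + 7×6 = 151
Farid: 9×2 + 6×3 + 6×3 + 10×3 + 6×5 + 6×6 + 8×6 + 7×4 = 226
Emma: 9×5 + 6×5 + 6×5 + 10×5 + 6×3 + 6×4 + 8×2 + 7×1 = 220
Sam: 9×6 + 6×4 + 6×1 + 10×6 + 6×4 + 6×1 + 8×3 + 7×2 = 212

Yara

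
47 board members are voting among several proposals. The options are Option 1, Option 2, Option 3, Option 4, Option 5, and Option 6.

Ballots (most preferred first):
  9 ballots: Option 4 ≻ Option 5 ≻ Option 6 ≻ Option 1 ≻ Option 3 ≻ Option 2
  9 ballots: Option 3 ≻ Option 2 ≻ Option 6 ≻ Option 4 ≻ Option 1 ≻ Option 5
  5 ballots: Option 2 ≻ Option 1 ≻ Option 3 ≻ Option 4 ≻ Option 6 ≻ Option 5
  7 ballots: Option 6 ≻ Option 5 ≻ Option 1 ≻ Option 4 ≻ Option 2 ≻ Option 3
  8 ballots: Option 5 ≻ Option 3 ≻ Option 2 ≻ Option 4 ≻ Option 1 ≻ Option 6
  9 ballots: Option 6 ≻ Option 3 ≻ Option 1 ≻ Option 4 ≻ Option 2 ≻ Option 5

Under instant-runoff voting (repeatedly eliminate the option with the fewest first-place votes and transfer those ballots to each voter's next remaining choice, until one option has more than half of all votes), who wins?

Round 1: Option 1 0, Option 2 5, Option 3 9, Option 4 9, Option 5 8, Option 6 16. Option 1 eliminated.
Round 2: Option 2 5, Option 3 9, Option 4 9, Option 5 8, Option 6 16. Option 2 eliminated.
Round 3: Option 3 14, Option 4 9, Option 5 8, Option 6 16. Option 5 eliminated.
Round 4: Option 3 22, Option 4 9, Option 6 16. Option 4 eliminated.
Round 5: Option 3 22, Option 6 25. Option 6 has a majority (≥24).

Option 6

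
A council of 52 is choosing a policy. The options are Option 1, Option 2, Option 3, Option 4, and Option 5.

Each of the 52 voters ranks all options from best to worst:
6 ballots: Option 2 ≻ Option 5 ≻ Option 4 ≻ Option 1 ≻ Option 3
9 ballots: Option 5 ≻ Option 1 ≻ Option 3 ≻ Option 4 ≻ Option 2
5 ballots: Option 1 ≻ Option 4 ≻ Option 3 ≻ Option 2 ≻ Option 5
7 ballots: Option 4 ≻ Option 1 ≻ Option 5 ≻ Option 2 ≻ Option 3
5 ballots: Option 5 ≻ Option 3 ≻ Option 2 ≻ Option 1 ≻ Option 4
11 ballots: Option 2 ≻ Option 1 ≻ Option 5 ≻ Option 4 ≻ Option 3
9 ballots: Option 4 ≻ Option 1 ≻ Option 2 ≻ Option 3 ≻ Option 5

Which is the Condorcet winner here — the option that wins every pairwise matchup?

Option 1 vs Option 2: 30–22
Option 1 vs Option 3: 47–5
Option 1 vs Option 4: 30–22
Option 1 vs Option 5: 32–20
Option 1 beats every other option.

Option 1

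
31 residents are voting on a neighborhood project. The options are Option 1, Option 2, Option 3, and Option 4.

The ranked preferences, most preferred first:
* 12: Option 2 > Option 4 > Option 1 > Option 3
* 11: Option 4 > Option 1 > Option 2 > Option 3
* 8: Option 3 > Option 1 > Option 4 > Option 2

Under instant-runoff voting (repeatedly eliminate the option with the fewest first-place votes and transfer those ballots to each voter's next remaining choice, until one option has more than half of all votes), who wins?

Option 4

Round 1: Option 1 0, Option 2 12, Option 3 8, Option 4 11. Option 1 eliminated.
Round 2: Option 2 12, Option 3 8, Option 4 11. Option 3 eliminated.
Round 3: Option 2 12, Option 4 19. Option 4 has a majority (≥16).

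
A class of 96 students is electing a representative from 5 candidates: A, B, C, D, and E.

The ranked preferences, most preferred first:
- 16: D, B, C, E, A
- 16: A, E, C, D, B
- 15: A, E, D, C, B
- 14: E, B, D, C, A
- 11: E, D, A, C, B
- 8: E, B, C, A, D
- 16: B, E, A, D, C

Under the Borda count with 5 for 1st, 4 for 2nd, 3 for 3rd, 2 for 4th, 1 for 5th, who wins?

E

A: 16×1 + 16×5 + 15×5 + 14×1 + 11×3 + 8×2 + 16×3 = 282
B: 16×4 + 16×1 + 15×1 + 14×4 + 11×1 + 8×4 + 16×5 = 274
C: 16×3 + 16×3 + 15×2 + 14×2 + 11×2 + 8×3 + 16×1 = 216
D: 16×5 + 16×2 + 15×3 + 14×3 + 11×4 + 8×1 + 16×2 = 283
E: 16×2 + 16×4 + 15×4 + 14×5 + 11×5 + 8×5 + 16×4 = 385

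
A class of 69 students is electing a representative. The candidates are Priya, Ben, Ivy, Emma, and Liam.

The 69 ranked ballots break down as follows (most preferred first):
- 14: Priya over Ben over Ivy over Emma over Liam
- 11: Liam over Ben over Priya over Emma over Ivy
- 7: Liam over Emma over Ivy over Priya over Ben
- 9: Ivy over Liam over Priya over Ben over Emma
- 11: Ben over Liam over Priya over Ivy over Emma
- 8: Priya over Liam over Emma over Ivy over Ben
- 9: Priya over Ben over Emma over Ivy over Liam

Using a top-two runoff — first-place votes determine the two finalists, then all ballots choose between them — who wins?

Liam

Round 1 first-place votes: Priya 31, Ben 11, Ivy 9, Emma 0, Liam 18. Priya and Liam advance.
Runoff: Priya is ranked above Liam on 31 ballots, Liam above Priya on 38.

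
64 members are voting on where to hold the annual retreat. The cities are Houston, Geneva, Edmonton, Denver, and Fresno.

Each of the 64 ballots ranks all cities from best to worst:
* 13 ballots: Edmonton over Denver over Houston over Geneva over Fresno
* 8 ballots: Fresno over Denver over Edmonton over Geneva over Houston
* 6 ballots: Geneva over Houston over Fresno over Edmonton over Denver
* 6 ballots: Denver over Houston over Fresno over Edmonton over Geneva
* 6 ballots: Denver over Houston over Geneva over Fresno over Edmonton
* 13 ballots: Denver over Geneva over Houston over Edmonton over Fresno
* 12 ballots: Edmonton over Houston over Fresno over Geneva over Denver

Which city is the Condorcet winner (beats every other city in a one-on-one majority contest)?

Denver vs Houston: 46–18
Denver vs Geneva: 46–18
Denver vs Edmonton: 33–31
Denver vs Fresno: 38–26
Denver beats every other city.

Denver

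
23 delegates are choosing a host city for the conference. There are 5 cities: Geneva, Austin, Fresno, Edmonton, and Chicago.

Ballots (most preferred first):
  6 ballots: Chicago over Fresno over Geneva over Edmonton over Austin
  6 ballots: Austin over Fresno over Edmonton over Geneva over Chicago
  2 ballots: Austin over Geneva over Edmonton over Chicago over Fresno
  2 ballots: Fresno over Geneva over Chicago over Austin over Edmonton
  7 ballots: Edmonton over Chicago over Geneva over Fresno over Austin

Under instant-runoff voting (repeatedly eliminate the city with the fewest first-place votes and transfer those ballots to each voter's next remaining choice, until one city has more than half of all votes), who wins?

Chicago

Round 1: Geneva 0, Austin 8, Fresno 2, Edmonton 7, Chicago 6. Geneva eliminated.
Round 2: Austin 8, Fresno 2, Edmonton 7, Chicago 6. Fresno eliminated.
Round 3: Austin 8, Edmonton 7, Chicago 8. Edmonton eliminated.
Round 4: Austin 8, Chicago 15. Chicago has a majority (≥12).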